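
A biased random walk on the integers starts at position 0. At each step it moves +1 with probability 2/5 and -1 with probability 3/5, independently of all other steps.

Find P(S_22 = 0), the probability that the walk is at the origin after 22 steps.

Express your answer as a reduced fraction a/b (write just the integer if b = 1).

To be at 0 after 22 steps: need exactly 11 steps of +1 and 11 of -1.
Number of such sequences: C(22,11) = 705432
Each has probability (2/5)^11 · (3/5)^11 = 362797056/2384185791015625
P = 705432 · 362797056/2384185791015625 = 255928652808192/2384185791015625

Answer: 255928652808192/2384185791015625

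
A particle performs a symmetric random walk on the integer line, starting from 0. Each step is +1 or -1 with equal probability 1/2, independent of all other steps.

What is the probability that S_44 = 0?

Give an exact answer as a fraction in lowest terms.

Answer: 263012370465/2199023255552

Derivation:
To return to 0 after 44 steps: need exactly 22 steps of +1 and 22 of -1.
Favorable paths: C(44,22) = 2104098963720
Total paths: 2^44 = 17592186044416
P = 2104098963720/17592186044416 = 263012370465/2199023255552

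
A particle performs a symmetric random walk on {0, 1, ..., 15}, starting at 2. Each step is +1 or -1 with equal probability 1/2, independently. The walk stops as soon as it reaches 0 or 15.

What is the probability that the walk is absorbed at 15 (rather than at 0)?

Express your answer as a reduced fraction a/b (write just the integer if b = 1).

Answer: 2/15

Derivation:
Symmetric walk (p = 1/2): the harmonic-function argument gives P(hit 15 before 0 | start at 2) = a/N.
P = 2/15 = 2/15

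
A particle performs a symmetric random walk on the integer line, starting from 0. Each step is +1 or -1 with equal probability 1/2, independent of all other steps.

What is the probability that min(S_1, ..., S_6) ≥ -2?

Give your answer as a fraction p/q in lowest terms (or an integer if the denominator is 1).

Answer: 25/32

Derivation:
Let f(t,s) = #length-t paths at position s with S_1..S_t all ≥ -2.
f(t,s) = f(t-1,s-1) + f(t-1,s+1) for s ≥ -2; f(t,s) = 0 for s < -2.
t=0: f(0,0)=1
t=1: f(1,-1)=1 f(1,1)=1
t=2: f(2,-2)=1 f(2,0)=2 f(2,2)=1
t=3: f(3,-1)=3 f(3,1)=3 f(3,3)=1
t=4: f(4,-2)=3 f(4,0)=6 f(4,2)=4 f(4,4)=1
t=5: f(5,-1)=9 f(5,1)=10 f(5,3)=5 f(5,5)=1
t=6: f(6,-2)=9 f(6,0)=19 f(6,2)=15 f(6,4)=6 f(6,6)=1
Σ_s f(6,s) = 50
P = 50/64 = 25/32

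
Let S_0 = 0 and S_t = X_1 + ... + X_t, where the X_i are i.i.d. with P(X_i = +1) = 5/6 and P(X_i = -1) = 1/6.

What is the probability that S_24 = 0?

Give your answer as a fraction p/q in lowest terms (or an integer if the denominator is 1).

Answer: 165048583984375/1184595334580404224

Derivation:
To be at 0 after 24 steps: need exactly 12 steps of +1 and 12 of -1.
Number of such sequences: C(24,12) = 2704156
Each has probability (5/6)^12 · (1/6)^12 = 244140625/4738381338321616896
P = 2704156 · 244140625/4738381338321616896 = 165048583984375/1184595334580404224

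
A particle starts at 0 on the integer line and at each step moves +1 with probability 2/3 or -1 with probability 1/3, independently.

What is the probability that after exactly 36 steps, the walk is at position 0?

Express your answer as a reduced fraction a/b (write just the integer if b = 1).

Answer: 792997422694400/50031545098999707

Derivation:
To be at 0 after 36 steps: need exactly 18 steps of +1 and 18 of -1.
Number of such sequences: C(36,18) = 9075135300
Each has probability (2/3)^18 · (1/3)^18 = 262144/150094635296999121
P = 9075135300 · 262144/150094635296999121 = 792997422694400/50031545098999707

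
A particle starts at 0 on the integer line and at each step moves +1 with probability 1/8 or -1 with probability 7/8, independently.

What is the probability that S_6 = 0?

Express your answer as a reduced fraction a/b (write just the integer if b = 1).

To be at 0 after 6 steps: need exactly 3 steps of +1 and 3 of -1.
Number of such sequences: C(6,3) = 20
Each has probability (1/8)^3 · (7/8)^3 = 343/262144
P = 20 · 343/262144 = 1715/65536

Answer: 1715/65536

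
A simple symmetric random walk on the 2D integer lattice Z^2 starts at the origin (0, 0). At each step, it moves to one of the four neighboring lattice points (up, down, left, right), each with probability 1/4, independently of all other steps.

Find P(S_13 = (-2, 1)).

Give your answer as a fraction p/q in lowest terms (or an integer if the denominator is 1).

Answer: 552123/16777216

Derivation:
Let h be the number of horizontal steps (so 13-h are vertical). To end at (-2,1) need (h-2)/2 right-steps and ((13-h)+1)/2 up-steps.
Sum over h with 2 ≤ h ≤ 12, h ≡ 0 (mod 2), 13-h ≡ 1 (mod 2):
h=2: C(13,2)·C(2,0)·C(11,6) = 78·1·462 = 36036
h=4: C(13,4)·C(4,1)·C(9,5) = 715·4·126 = 360360
h=6: C(13,6)·C(6,2)·C(7,4) = 1716·15·35 = 900900
h=8: C(13,8)·C(8,3)·C(5,3) = 1287·56·10 = 720720
h=10: C(13,10)·C(10,4)·C(3,2) = 286·210·3 = 180180
h=12: C(13,12)·C(12,5)·C(1,1) = 13·792·1 = 10296
Total favorable: 2208492
Total paths: 4^13 = 67108864
P = 2208492/67108864 = 552123/16777216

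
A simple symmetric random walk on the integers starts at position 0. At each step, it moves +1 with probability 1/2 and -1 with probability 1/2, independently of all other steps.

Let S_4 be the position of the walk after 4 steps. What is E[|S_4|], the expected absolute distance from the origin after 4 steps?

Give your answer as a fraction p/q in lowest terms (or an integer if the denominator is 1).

S_4 takes values m ≡ 0 (mod 2) with |m| ≤ 4; P(S_4=m) = C(4,(4+m)/2)/2^4.
Total paths: 2^4 = 16
Distribution: P(S=-4)=1/16, P(S=-2)=4/16, P(S=0)=6/16, P(S=2)=4/16, P(S=4)=1/16
E[|S_4|] = Σ_m |m|·P(S_4=m) = 24/16 = 3/2

Answer: 3/2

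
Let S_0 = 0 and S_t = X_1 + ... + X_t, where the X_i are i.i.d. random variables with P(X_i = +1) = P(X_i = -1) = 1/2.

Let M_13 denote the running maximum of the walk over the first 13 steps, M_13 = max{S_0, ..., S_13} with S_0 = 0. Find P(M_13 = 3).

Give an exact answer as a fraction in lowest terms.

Answer: 1287/8192

Derivation:
Let M_13 = max(S_0,...,S_13). Use the reflection principle: for j ≥ 1, #{paths with M_13 ≥ j} = #{S_13 ≥ j} + #{S_13 ≥ j+1}.
By reflection, #{M_13 ≥ 3} = #{S_13 ≥ 3} + #{S_13 ≥ 4} = 2380 + 1093 = 3473.
#{M_13 ≥ 4} = #{S_13 ≥ 4} + #{S_13 ≥ 5} = 1093 + 1093 = 2186.
#{M_13 = 3} = 3473 - 2186 = 1287.
P(M_13 = 3) = 1287/8192 = 1287/8192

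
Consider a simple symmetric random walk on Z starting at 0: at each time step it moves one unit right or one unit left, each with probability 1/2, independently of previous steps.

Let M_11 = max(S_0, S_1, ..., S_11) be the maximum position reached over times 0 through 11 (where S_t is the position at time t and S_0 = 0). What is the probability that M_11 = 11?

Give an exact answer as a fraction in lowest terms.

Let M_11 = max(S_0,...,S_11). Use the reflection principle: for j ≥ 1, #{paths with M_11 ≥ j} = #{S_11 ≥ j} + #{S_11 ≥ j+1}.
By reflection, #{M_11 ≥ 11} = #{S_11 ≥ 11} + #{S_11 ≥ 12} = 1 + 0 = 1.
#{M_11 ≥ 12} = #{S_11 ≥ 12} + #{S_11 ≥ 13} = 0 + 0 = 0.
#{M_11 = 11} = 1 - 0 = 1.
P(M_11 = 11) = 1/2048 = 1/2048

Answer: 1/2048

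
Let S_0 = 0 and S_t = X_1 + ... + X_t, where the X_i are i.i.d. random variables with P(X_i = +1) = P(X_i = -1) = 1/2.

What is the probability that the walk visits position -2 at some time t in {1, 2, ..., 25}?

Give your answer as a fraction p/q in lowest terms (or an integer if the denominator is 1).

Answer: 2894229/4194304

Derivation:
Count via complement. Let g(t,s) = #length-t paths at position s with S_1..S_t all ≠ -2.
g(t,s) = g(t-1,s-1) + g(t-1,s+1) for s ≠ -2; g(t,-2) = 0.
t=0: g(0,0)=1
t=1: g(1,-1)=1 g(1,1)=1
t=2: g(2,0)=2 g(2,2)=1
t=3: g(3,-1)=2 g(3,1)=3 g(3,3)=1
t=4: g(4,0)=5 g(4,2)=4 g(4,4)=1
t=5: g(5,-1)=5 g(5,1)=9 g(5,3)=5 g(5,5)=1
t=6: g(6,0)=14 g(6,2)=14 g(6,4)=6 g(6,6)=1
t=7: g(7,-1)=14 g(7,1)=28 g(7,3)=20 g(7,5)=7 g(7,7)=1
t=8: g(8,0)=42 g(8,2)=48 g(8,4)=27 g(8,6)=8 g(8,8)=1
t=9: g(9,-1)=42 g(9,1)=90 g(9,3)=75 g(9,5)=35 g(9,7)=9 g(9,9)=1
t=10: g(10,0)=132 g(10,2)=165 g(10,4)=110 g(10,6)=44 g(10,8)=10 g(10,10)=1
t=11: g(11,-1)=132 g(11,1)=297 g(11,3)=275 g(11,5)=154 g(11,7)=54 g(11,9)=11 g(11,11)=1
t=12: g(12,0)=429 g(12,2)=572 g(12,4)=429 g(12,6)=208 g(12,8)=65 g(12,10)=12 g(12,12)=1
t=13: g(13,-1)=429 g(13,1)=1001 g(13,3)=1001 g(13,5)=637 g(13,7)=273 g(13,9)=77 g(13,11)=13 g(13,13)=1
t=14: g(14,0)=1430 g(14,2)=2002 g(14,4)=1638 g(14,6)=910 g(14,8)=350 g(14,10)=90 g(14,12)=14 g(14,14)=1
t=15: g(15,-1)=1430 g(15,1)=3432 g(15,3)=3640 g(15,5)=2548 g(15,7)=1260 g(15,9)=440 g(15,11)=104 g(15,13)=15 g(15,15)=1
t=16: g(16,0)=4862 g(16,2)=7072 g(16,4)=6188 g(16,6)=3808 g(16,8)=1700 g(16,10)=544 g(16,12)=119 g(16,14)=16 g(16,16)=1
t=17: g(17,-1)=4862 g(17,1)=11934 g(17,3)=13260 g(17,5)=9996 g(17,7)=5508 g(17,9)=2244 g(17,11)=663 g(17,13)=135 g(17,15)=17 g(17,17)=1
t=18: g(18,0)=16796 g(18,2)=25194 g(18,4)=23256 g(18,6)=15504 g(18,8)=7752 g(18,10)=2907 g(18,12)=798 g(18,14)=152 g(18,16)=18 g(18,18)=1
t=19: g(19,-1)=16796 g(19,1)=41990 g(19,3)=48450 g(19,5)=38760 g(19,7)=23256 g(19,9)=10659 g(19,11)=3705 g(19,13)=950 g(19,15)=170 g(19,17)=19 g(19,19)=1
t=20: g(20,0)=58786 g(20,2)=90440 g(20,4)=87210 g(20,6)=62016 g(20,8)=33915 g(20,10)=14364 g(20,12)=4655 g(20,14)=1120 g(20,16)=189 g(20,18)=20 g(20,20)=1
t=21: g(21,-1)=58786 g(21,1)=149226 g(21,3)=177650 g(21,5)=149226 g(21,7)=95931 g(21,9)=48279 g(21,11)=19019 g(21,13)=5775 g(21,15)=1309 g(21,17)=209 g(21,19)=21 g(21,21)=1
t=22: g(22,0)=208012 g(22,2)=326876 g(22,4)=326876 g(22,6)=245157 g(22,8)=144210 g(22,10)=67298 g(22,12)=24794 g(22,14)=7084 g(22,16)=1518 g(22,18)=230 g(22,20)=22 g(22,22)=1
t=23: g(23,-1)=208012 g(23,1)=534888 g(23,3)=653752 g(23,5)=572033 g(23,7)=389367 g(23,9)=211508 g(23,11)=92092 g(23,13)=31878 g(23,15)=8602 g(23,17)=1748 g(23,19)=252 g(23,21)=23 g(23,23)=1
t=24: g(24,0)=742900 g(24,2)=1188640 g(24,4)=1225785 g(24,6)=961400 g(24,8)=600875 g(24,10)=303600 g(24,12)=123970 g(24,14)=40480 g(24,16)=10350 g(24,18)=2000 g(24,20)=275 g(24,22)=24 g(24,24)=1
t=25: g(25,-1)=742900 g(25,1)=1931540 g(25,3)=2414425 g(25,5)=2187185 g(25,7)=1562275 g(25,9)=904475 g(25,11)=427570 g(25,13)=164450 g(25,15)=50830 g(25,17)=12350 g(25,19)=2275 g(25,21)=299 g(25,23)=25 g(25,25)=1
Paths never hitting -2: Σ_s g(25,s) = 10400600
Paths hitting -2: 2^25 - 10400600 = 23153832
P = 23153832/33554432 = 2894229/4194304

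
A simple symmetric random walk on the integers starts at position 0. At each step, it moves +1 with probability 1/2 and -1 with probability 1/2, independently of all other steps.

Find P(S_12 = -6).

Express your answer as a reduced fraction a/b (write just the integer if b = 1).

To reach position -6 after 12 steps: need 3 steps of +1 and 9 of -1.
Favorable paths: C(12,3) = 220
Total paths: 2^12 = 4096
P = 220/4096 = 55/1024

Answer: 55/1024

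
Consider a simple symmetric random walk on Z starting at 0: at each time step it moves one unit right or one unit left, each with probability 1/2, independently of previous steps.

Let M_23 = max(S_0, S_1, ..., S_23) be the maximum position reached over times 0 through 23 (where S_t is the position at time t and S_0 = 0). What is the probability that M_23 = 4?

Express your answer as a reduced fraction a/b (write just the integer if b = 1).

Answer: 408595/4194304

Derivation:
Let M_23 = max(S_0,...,S_23). Use the reflection principle: for j ≥ 1, #{paths with M_23 ≥ j} = #{S_23 ≥ j} + #{S_23 ≥ j+1}.
By reflection, #{M_23 ≥ 4} = #{S_23 ≥ 4} + #{S_23 ≥ 5} = 1698160 + 1698160 = 3396320.
#{M_23 ≥ 5} = #{S_23 ≥ 5} + #{S_23 ≥ 6} = 1698160 + 880970 = 2579130.
#{M_23 = 4} = 3396320 - 2579130 = 817190.
P(M_23 = 4) = 817190/8388608 = 408595/4194304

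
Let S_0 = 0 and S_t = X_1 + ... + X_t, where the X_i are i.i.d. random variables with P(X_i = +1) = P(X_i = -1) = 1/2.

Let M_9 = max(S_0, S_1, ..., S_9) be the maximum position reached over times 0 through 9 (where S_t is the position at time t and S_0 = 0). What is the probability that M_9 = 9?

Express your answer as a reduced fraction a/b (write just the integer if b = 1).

Answer: 1/512

Derivation:
Let M_9 = max(S_0,...,S_9). Use the reflection principle: for j ≥ 1, #{paths with M_9 ≥ j} = #{S_9 ≥ j} + #{S_9 ≥ j+1}.
By reflection, #{M_9 ≥ 9} = #{S_9 ≥ 9} + #{S_9 ≥ 10} = 1 + 0 = 1.
#{M_9 ≥ 10} = #{S_9 ≥ 10} + #{S_9 ≥ 11} = 0 + 0 = 0.
#{M_9 = 9} = 1 - 0 = 1.
P(M_9 = 9) = 1/512 = 1/512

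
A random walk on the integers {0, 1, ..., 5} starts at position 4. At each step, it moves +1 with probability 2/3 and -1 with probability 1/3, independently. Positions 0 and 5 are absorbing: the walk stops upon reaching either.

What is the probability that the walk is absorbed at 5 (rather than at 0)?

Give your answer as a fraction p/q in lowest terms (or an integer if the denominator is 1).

Answer: 30/31

Derivation:
Biased walk: p = 2/3, q = 1/3, r = q/p = 1/2
Gambler's ruin: P(hit 5 before 0 | start at 4) = (1 - r^a)/(1 - r^N)
r^4 = 1/16; r^5 = 1/32
P = (1 - 1/16) / (1 - 1/32) = 15/16 / 31/32 = 30/31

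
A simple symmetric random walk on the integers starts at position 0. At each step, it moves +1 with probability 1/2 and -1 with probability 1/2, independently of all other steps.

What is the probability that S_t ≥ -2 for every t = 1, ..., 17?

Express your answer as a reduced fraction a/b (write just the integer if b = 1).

Let f(t,s) = #length-t paths at position s with S_1..S_t all ≥ -2.
f(t,s) = f(t-1,s-1) + f(t-1,s+1) for s ≥ -2; f(t,s) = 0 for s < -2.
t=0: f(0,0)=1
t=1: f(1,-1)=1 f(1,1)=1
t=2: f(2,-2)=1 f(2,0)=2 f(2,2)=1
t=3: f(3,-1)=3 f(3,1)=3 f(3,3)=1
t=4: f(4,-2)=3 f(4,0)=6 f(4,2)=4 f(4,4)=1
t=5: f(5,-1)=9 f(5,1)=10 f(5,3)=5 f(5,5)=1
t=6: f(6,-2)=9 f(6,0)=19 f(6,2)=15 f(6,4)=6 f(6,6)=1
t=7: f(7,-1)=28 f(7,1)=34 f(7,3)=21 f(7,5)=7 f(7,7)=1
t=8: f(8,-2)=28 f(8,0)=62 f(8,2)=55 f(8,4)=28 f(8,6)=8 f(8,8)=1
t=9: f(9,-1)=90 f(9,1)=117 f(9,3)=83 f(9,5)=36 f(9,7)=9 f(9,9)=1
t=10: f(10,-2)=90 f(10,0)=207 f(10,2)=200 f(10,4)=119 f(10,6)=45 f(10,8)=10 f(10,10)=1
t=11: f(11,-1)=297 f(11,1)=407 f(11,3)=319 f(11,5)=164 f(11,7)=55 f(11,9)=11 f(11,11)=1
t=12: f(12,-2)=297 f(12,0)=704 f(12,2)=726 f(12,4)=483 f(12,6)=219 f(12,8)=66 f(12,10)=12 f(12,12)=1
t=13: f(13,-1)=1001 f(13,1)=1430 f(13,3)=1209 f(13,5)=702 f(13,7)=285 f(13,9)=78 f(13,11)=13 f(13,13)=1
t=14: f(14,-2)=1001 f(14,0)=2431 f(14,2)=2639 f(14,4)=1911 f(14,6)=987 f(14,8)=363 f(14,10)=91 f(14,12)=14 f(14,14)=1
t=15: f(15,-1)=3432 f(15,1)=5070 f(15,3)=4550 f(15,5)=2898 f(15,7)=1350 f(15,9)=454 f(15,11)=105 f(15,13)=15 f(15,15)=1
t=16: f(16,-2)=3432 f(16,0)=8502 f(16,2)=9620 f(16,4)=7448 f(16,6)=4248 f(16,8)=1804 f(16,10)=559 f(16,12)=120 f(16,14)=16 f(16,16)=1
t=17: f(17,-1)=11934 f(17,1)=18122 f(17,3)=17068 f(17,5)=11696 f(17,7)=6052 f(17,9)=2363 f(17,11)=679 f(17,13)=136 f(17,15)=17 f(17,17)=1
Σ_s f(17,s) = 68068
P = 68068/131072 = 17017/32768

Answer: 17017/32768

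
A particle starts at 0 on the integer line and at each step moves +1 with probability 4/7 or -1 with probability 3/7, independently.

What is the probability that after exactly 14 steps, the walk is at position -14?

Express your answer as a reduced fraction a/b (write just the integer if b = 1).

Answer: 4782969/678223072849

Derivation:
To reach position -14 after 14 steps: need 0 steps of +1 and 14 steps of -1.
Number of such sequences: C(14,0) = 1
Each has probability (4/7)^0 · (3/7)^14 = 4782969/678223072849
P = 1 · 4782969/678223072849 = 4782969/678223072849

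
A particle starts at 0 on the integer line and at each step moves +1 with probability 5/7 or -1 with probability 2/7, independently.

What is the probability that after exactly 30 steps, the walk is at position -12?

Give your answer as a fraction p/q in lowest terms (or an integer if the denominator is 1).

Answer: 58602086400000000000/22539340290692258087863249

Derivation:
To reach position -12 after 30 steps: need 9 steps of +1 and 21 steps of -1.
Number of such sequences: C(30,9) = 14307150
Each has probability (5/7)^9 · (2/7)^21 = 4096000000000/22539340290692258087863249
P = 14307150 · 4096000000000/22539340290692258087863249 = 58602086400000000000/22539340290692258087863249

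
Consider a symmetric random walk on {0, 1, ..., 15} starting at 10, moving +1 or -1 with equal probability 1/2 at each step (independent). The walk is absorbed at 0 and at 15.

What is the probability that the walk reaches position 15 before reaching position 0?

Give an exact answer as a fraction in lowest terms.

Answer: 2/3

Derivation:
Symmetric walk (p = 1/2): the harmonic-function argument gives P(hit 15 before 0 | start at 10) = a/N.
P = 10/15 = 2/3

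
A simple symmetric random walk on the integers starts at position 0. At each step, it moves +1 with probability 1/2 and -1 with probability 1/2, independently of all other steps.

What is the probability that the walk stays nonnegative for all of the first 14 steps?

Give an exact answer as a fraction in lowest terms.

Let f(t,s) = #length-t paths at position s with S_1..S_t all ≥ 0.
f(t,s) = f(t-1,s-1) + f(t-1,s+1) for s ≥ 0; f(t,s) = 0 for s < 0.
t=0: f(0,0)=1
t=1: f(1,1)=1
t=2: f(2,0)=1 f(2,2)=1
t=3: f(3,1)=2 f(3,3)=1
t=4: f(4,0)=2 f(4,2)=3 f(4,4)=1
t=5: f(5,1)=5 f(5,3)=4 f(5,5)=1
t=6: f(6,0)=5 f(6,2)=9 f(6,4)=5 f(6,6)=1
t=7: f(7,1)=14 f(7,3)=14 f(7,5)=6 f(7,7)=1
t=8: f(8,0)=14 f(8,2)=28 f(8,4)=20 f(8,6)=7 f(8,8)=1
t=9: f(9,1)=42 f(9,3)=48 f(9,5)=27 f(9,7)=8 f(9,9)=1
t=10: f(10,0)=42 f(10,2)=90 f(10,4)=75 f(10,6)=35 f(10,8)=9 f(10,10)=1
t=11: f(11,1)=132 f(11,3)=165 f(11,5)=110 f(11,7)=44 f(11,9)=10 f(11,11)=1
t=12: f(12,0)=132 f(12,2)=297 f(12,4)=275 f(12,6)=154 f(12,8)=54 f(12,10)=11 f(12,12)=1
t=13: f(13,1)=429 f(13,3)=572 f(13,5)=429 f(13,7)=208 f(13,9)=65 f(13,11)=12 f(13,13)=1
t=14: f(14,0)=429 f(14,2)=1001 f(14,4)=1001 f(14,6)=637 f(14,8)=273 f(14,10)=77 f(14,12)=13 f(14,14)=1
Σ_s f(14,s) = 3432
P = 3432/16384 = 429/2048

Answer: 429/2048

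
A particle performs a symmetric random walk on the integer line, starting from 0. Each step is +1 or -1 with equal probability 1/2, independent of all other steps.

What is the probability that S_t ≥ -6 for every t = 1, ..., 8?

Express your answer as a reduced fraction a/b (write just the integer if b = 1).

Let f(t,s) = #length-t paths at position s with S_1..S_t all ≥ -6.
f(t,s) = f(t-1,s-1) + f(t-1,s+1) for s ≥ -6; f(t,s) = 0 for s < -6.
t=0: f(0,0)=1
t=1: f(1,-1)=1 f(1,1)=1
t=2: f(2,-2)=1 f(2,0)=2 f(2,2)=1
t=3: f(3,-3)=1 f(3,-1)=3 f(3,1)=3 f(3,3)=1
t=4: f(4,-4)=1 f(4,-2)=4 f(4,0)=6 f(4,2)=4 f(4,4)=1
t=5: f(5,-5)=1 f(5,-3)=5 f(5,-1)=10 f(5,1)=10 f(5,3)=5 f(5,5)=1
t=6: f(6,-6)=1 f(6,-4)=6 f(6,-2)=15 f(6,0)=20 f(6,2)=15 f(6,4)=6 f(6,6)=1
t=7: f(7,-5)=7 f(7,-3)=21 f(7,-1)=35 f(7,1)=35 f(7,3)=21 f(7,5)=7 f(7,7)=1
t=8: f(8,-6)=7 f(8,-4)=28 f(8,-2)=56 f(8,0)=70 f(8,2)=56 f(8,4)=28 f(8,6)=8 f(8,8)=1
Σ_s f(8,s) = 254
P = 254/256 = 127/128

Answer: 127/128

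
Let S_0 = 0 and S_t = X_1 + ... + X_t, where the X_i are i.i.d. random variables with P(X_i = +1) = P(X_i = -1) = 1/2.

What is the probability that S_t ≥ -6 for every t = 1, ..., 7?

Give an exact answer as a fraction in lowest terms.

Let f(t,s) = #length-t paths at position s with S_1..S_t all ≥ -6.
f(t,s) = f(t-1,s-1) + f(t-1,s+1) for s ≥ -6; f(t,s) = 0 for s < -6.
t=0: f(0,0)=1
t=1: f(1,-1)=1 f(1,1)=1
t=2: f(2,-2)=1 f(2,0)=2 f(2,2)=1
t=3: f(3,-3)=1 f(3,-1)=3 f(3,1)=3 f(3,3)=1
t=4: f(4,-4)=1 f(4,-2)=4 f(4,0)=6 f(4,2)=4 f(4,4)=1
t=5: f(5,-5)=1 f(5,-3)=5 f(5,-1)=10 f(5,1)=10 f(5,3)=5 f(5,5)=1
t=6: f(6,-6)=1 f(6,-4)=6 f(6,-2)=15 f(6,0)=20 f(6,2)=15 f(6,4)=6 f(6,6)=1
t=7: f(7,-5)=7 f(7,-3)=21 f(7,-1)=35 f(7,1)=35 f(7,3)=21 f(7,5)=7 f(7,7)=1
Σ_s f(7,s) = 127
P = 127/128 = 127/128

Answer: 127/128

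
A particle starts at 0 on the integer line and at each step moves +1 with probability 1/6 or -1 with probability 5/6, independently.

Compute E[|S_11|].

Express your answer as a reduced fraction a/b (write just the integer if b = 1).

S_11 takes values m ≡ 1 (mod 2) with |m| ≤ 11; P(S_11=m) = C(11,(11+m)/2) · (1/6)^((11+m)/2) · (5/6)^((11-m)/2).
Distribution: P(S=-11)=48828125/362797056, P(S=-9)=107421875/362797056, P(S=-7)=107421875/362797056, P(S=-5)=21484375/120932352, P(S=-3)=4296875/60466176, P(S=-1)=1203125/60466176, P(S=1)=240625/60466176, P(S=3)=34375/60466176, P(S=5)=6875/120932352, P(S=7)=1375/362797056, P(S=9)=55/362797056, P(S=11)=1/362797056
E[|S_11|] = Σ_m |m|·P(S_11=m) = 111035969/15116544

Answer: 111035969/15116544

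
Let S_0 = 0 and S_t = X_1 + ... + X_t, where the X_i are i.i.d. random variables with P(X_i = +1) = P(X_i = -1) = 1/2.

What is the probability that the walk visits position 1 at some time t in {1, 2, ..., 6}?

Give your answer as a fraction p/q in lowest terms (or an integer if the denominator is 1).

Answer: 11/16

Derivation:
Count via complement. Let g(t,s) = #length-t paths at position s with S_1..S_t all ≠ 1.
g(t,s) = g(t-1,s-1) + g(t-1,s+1) for s ≠ 1; g(t,1) = 0.
t=0: g(0,0)=1
t=1: g(1,-1)=1
t=2: g(2,-2)=1 g(2,0)=1
t=3: g(3,-3)=1 g(3,-1)=2
t=4: g(4,-4)=1 g(4,-2)=3 g(4,0)=2
t=5: g(5,-5)=1 g(5,-3)=4 g(5,-1)=5
t=6: g(6,-6)=1 g(6,-4)=5 g(6,-2)=9 g(6,0)=5
Paths never hitting 1: Σ_s g(6,s) = 20
Paths hitting 1: 2^6 - 20 = 44
P = 44/64 = 11/16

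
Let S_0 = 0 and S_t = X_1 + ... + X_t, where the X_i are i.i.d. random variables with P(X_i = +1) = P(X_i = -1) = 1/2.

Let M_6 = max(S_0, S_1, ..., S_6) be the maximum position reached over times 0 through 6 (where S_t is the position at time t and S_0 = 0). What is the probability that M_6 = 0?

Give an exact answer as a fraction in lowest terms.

Let M_6 = max(S_0,...,S_6). Use the reflection principle: for j ≥ 1, #{paths with M_6 ≥ j} = #{S_6 ≥ j} + #{S_6 ≥ j+1}.
P(M_6 ≥ 0) = 1 since S_0 = 0, so #{M_6 ≥ 0} = 64.
#{M_6 ≥ 1} = #{S_6 ≥ 1} + #{S_6 ≥ 2} = 22 + 22 = 44.
#{M_6 = 0} = 64 - 44 = 20.
P(M_6 = 0) = 20/64 = 5/16

Answer: 5/16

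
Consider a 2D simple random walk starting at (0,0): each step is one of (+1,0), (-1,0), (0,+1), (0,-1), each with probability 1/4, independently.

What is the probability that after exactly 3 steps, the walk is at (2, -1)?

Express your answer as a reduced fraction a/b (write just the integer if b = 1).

Answer: 3/64

Derivation:
Let h be the number of horizontal steps (so 3-h are vertical). To end at (2,-1) need (h+2)/2 right-steps and ((3-h)-1)/2 up-steps.
Sum over h with 2 ≤ h ≤ 2, h ≡ 0 (mod 2), 3-h ≡ 1 (mod 2):
h=2: C(3,2)·C(2,2)·C(1,0) = 3·1·1 = 3
Total favorable: 3
Total paths: 4^3 = 64
P = 3/64 = 3/64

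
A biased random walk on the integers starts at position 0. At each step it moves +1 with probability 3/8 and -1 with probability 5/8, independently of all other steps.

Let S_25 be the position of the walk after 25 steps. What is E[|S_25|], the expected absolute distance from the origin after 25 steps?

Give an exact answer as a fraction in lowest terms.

S_25 takes values m ≡ 1 (mod 2) with |m| ≤ 25; P(S_25=m) = C(25,(25+m)/2) · (3/8)^((25+m)/2) · (5/8)^((25-m)/2).
Distribution: P(S=-25)=298023223876953125/37778931862957161709568, P(S=-23)=4470348358154296875/37778931862957161709568, P(S=-21)=8046627044677734375/9444732965739290427392, P(S=-19)=37014484405517578125/9444732965739290427392, P(S=-17)=244295597076416015625/18889465931478580854784, P(S=-15)=615624904632568359375/18889465931478580854784, P(S=-13)=615624904632568359375/9444732965739290427392, P(S=-11)=1002589130401611328125/9444732965739290427392, P(S=-9)=5413981304168701171875/37778931862957161709568, P(S=-7)=6135845478057861328125/37778931862957161709568, P(S=-5)=736301457366943359375/4722366482869645213696, P(S=-3)=602428465118408203125/4722366482869645213696, P(S=-1)=843399851165771484375/9444732965739290427392, P(S=1)=506039910699462890625/9444732965739290427392, P(S=3)=130124548465576171875/4722366482869645213696, P(S=5)=57254801324853515625/4722366482869645213696, P(S=7)=171764403974560546875/37778931862957161709568, P(S=9)=54560457733095703125/37778931862957161709568, P(S=11)=3637363848873046875/9444732965739290427392, P(S=13)=804048850803515625/9444732965739290427392, P(S=15)=289457586289265625/18889465931478580854784, P(S=17)=41351083755609375/18889465931478580854784, P(S=19)=2255513659396875/9444732965739290427392, P(S=21)=176518460300625/9444732965739290427392, P(S=23)=35303692060125/37778931862957161709568, P(S=25)=847288609443/37778931862957161709568
E[|S_25|] = Σ_m |m|·P(S_25=m) = 7962626823244450837975/1180591620717411303424

Answer: 7962626823244450837975/1180591620717411303424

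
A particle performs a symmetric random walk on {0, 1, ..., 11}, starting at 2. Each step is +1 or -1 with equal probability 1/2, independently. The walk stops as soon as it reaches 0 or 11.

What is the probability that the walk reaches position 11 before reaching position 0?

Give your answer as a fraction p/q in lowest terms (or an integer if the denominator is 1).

Answer: 2/11

Derivation:
Symmetric walk (p = 1/2): the harmonic-function argument gives P(hit 11 before 0 | start at 2) = a/N.
P = 2/11 = 2/11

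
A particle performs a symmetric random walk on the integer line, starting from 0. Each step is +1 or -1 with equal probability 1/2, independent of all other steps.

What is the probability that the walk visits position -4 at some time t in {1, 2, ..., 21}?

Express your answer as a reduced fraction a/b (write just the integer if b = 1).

Count via complement. Let g(t,s) = #length-t paths at position s with S_1..S_t all ≠ -4.
g(t,s) = g(t-1,s-1) + g(t-1,s+1) for s ≠ -4; g(t,-4) = 0.
t=0: g(0,0)=1
t=1: g(1,-1)=1 g(1,1)=1
t=2: g(2,-2)=1 g(2,0)=2 g(2,2)=1
t=3: g(3,-3)=1 g(3,-1)=3 g(3,1)=3 g(3,3)=1
t=4: g(4,-2)=4 g(4,0)=6 g(4,2)=4 g(4,4)=1
t=5: g(5,-3)=4 g(5,-1)=10 g(5,1)=10 g(5,3)=5 g(5,5)=1
t=6: g(6,-2)=14 g(6,0)=20 g(6,2)=15 g(6,4)=6 g(6,6)=1
t=7: g(7,-3)=14 g(7,-1)=34 g(7,1)=35 g(7,3)=21 g(7,5)=7 g(7,7)=1
t=8: g(8,-2)=48 g(8,0)=69 g(8,2)=56 g(8,4)=28 g(8,6)=8 g(8,8)=1
t=9: g(9,-3)=48 g(9,-1)=117 g(9,1)=125 g(9,3)=84 g(9,5)=36 g(9,7)=9 g(9,9)=1
t=10: g(10,-2)=165 g(10,0)=242 g(10,2)=209 g(10,4)=120 g(10,6)=45 g(10,8)=10 g(10,10)=1
t=11: g(11,-3)=165 g(11,-1)=407 g(11,1)=451 g(11,3)=329 g(11,5)=165 g(11,7)=55 g(11,9)=11 g(11,11)=1
t=12: g(12,-2)=572 g(12,0)=858 g(12,2)=780 g(12,4)=494 g(12,6)=220 g(12,8)=66 g(12,10)=12 g(12,12)=1
t=13: g(13,-3)=572 g(13,-1)=1430 g(13,1)=1638 g(13,3)=1274 g(13,5)=714 g(13,7)=286 g(13,9)=78 g(13,11)=13 g(13,13)=1
t=14: g(14,-2)=2002 g(14,0)=3068 g(14,2)=2912 g(14,4)=1988 g(14,6)=1000 g(14,8)=364 g(14,10)=91 g(14,12)=14 g(14,14)=1
t=15: g(15,-3)=2002 g(15,-1)=5070 g(15,1)=5980 g(15,3)=4900 g(15,5)=2988 g(15,7)=1364 g(15,9)=455 g(15,11)=105 g(15,13)=15 g(15,15)=1
t=16: g(16,-2)=7072 g(16,0)=11050 g(16,2)=10880 g(16,4)=7888 g(16,6)=4352 g(16,8)=1819 g(16,10)=560 g(16,12)=120 g(16,14)=16 g(16,16)=1
t=17: g(17,-3)=7072 g(17,-1)=18122 g(17,1)=21930 g(17,3)=18768 g(17,5)=12240 g(17,7)=6171 g(17,9)=2379 g(17,11)=680 g(17,13)=136 g(17,15)=17 g(17,17)=1
t=18: g(18,-2)=25194 g(18,0)=40052 g(18,2)=40698 g(18,4)=31008 g(18,6)=18411 g(18,8)=8550 g(18,10)=3059 g(18,12)=816 g(18,14)=153 g(18,16)=18 g(18,18)=1
t=19: g(19,-3)=25194 g(19,-1)=65246 g(19,1)=80750 g(19,3)=71706 g(19,5)=49419 g(19,7)=26961 g(19,9)=11609 g(19,11)=3875 g(19,13)=969 g(19,15)=171 g(19,17)=19 g(19,19)=1
t=20: g(20,-2)=90440 g(20,0)=145996 g(20,2)=152456 g(20,4)=121125 g(20,6)=76380 g(20,8)=38570 g(20,10)=15484 g(20,12)=4844 g(20,14)=1140 g(20,16)=190 g(20,18)=20 g(20,20)=1
t=21: g(21,-3)=90440 g(21,-1)=236436 g(21,1)=298452 g(21,3)=273581 g(21,5)=197505 g(21,7)=114950 g(21,9)=54054 g(21,11)=20328 g(21,13)=5984 g(21,15)=1330 g(21,17)=210 g(21,19)=21 g(21,21)=1
Paths never hitting -4: Σ_s g(21,s) = 1293292
Paths hitting -4: 2^21 - 1293292 = 803860
P = 803860/2097152 = 200965/524288

Answer: 200965/524288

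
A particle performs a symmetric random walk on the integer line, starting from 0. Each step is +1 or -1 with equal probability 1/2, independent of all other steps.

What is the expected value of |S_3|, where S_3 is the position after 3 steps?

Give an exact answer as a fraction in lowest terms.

S_3 takes values m ≡ 1 (mod 2) with |m| ≤ 3; P(S_3=m) = C(3,(3+m)/2)/2^3.
Total paths: 2^3 = 8
Distribution: P(S=-3)=1/8, P(S=-1)=3/8, P(S=1)=3/8, P(S=3)=1/8
E[|S_3|] = Σ_m |m|·P(S_3=m) = 12/8 = 3/2

Answer: 3/2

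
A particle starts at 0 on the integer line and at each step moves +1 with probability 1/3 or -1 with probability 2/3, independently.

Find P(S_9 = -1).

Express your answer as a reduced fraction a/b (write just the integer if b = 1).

Answer: 448/2187

Derivation:
To reach position -1 after 9 steps: need 4 steps of +1 and 5 steps of -1.
Number of such sequences: C(9,4) = 126
Each has probability (1/3)^4 · (2/3)^5 = 32/19683
P = 126 · 32/19683 = 448/2187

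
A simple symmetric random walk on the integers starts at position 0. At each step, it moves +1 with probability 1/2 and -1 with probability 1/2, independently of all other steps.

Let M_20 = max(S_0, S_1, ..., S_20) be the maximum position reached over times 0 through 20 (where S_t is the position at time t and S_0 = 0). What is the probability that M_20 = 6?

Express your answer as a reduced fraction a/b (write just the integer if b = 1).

Let M_20 = max(S_0,...,S_20). Use the reflection principle: for j ≥ 1, #{paths with M_20 ≥ j} = #{S_20 ≥ j} + #{S_20 ≥ j+1}.
By reflection, #{M_20 ≥ 6} = #{S_20 ≥ 6} + #{S_20 ≥ 7} = 137980 + 60460 = 198440.
#{M_20 ≥ 7} = #{S_20 ≥ 7} + #{S_20 ≥ 8} = 60460 + 60460 = 120920.
#{M_20 = 6} = 198440 - 120920 = 77520.
P(M_20 = 6) = 77520/1048576 = 4845/65536

Answer: 4845/65536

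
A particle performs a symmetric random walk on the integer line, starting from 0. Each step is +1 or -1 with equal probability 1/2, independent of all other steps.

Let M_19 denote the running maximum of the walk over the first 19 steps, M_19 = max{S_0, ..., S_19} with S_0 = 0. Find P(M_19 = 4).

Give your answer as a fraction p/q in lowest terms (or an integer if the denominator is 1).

Let M_19 = max(S_0,...,S_19). Use the reflection principle: for j ≥ 1, #{paths with M_19 ≥ j} = #{S_19 ≥ j} + #{S_19 ≥ j+1}.
By reflection, #{M_19 ≥ 4} = #{S_19 ≥ 4} + #{S_19 ≥ 5} = 94184 + 94184 = 188368.
#{M_19 ≥ 5} = #{S_19 ≥ 5} + #{S_19 ≥ 6} = 94184 + 43796 = 137980.
#{M_19 = 4} = 188368 - 137980 = 50388.
P(M_19 = 4) = 50388/524288 = 12597/131072

Answer: 12597/131072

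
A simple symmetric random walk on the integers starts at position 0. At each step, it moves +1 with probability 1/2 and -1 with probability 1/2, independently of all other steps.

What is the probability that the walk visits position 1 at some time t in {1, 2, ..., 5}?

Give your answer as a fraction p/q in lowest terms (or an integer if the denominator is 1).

Count via complement. Let g(t,s) = #length-t paths at position s with S_1..S_t all ≠ 1.
g(t,s) = g(t-1,s-1) + g(t-1,s+1) for s ≠ 1; g(t,1) = 0.
t=0: g(0,0)=1
t=1: g(1,-1)=1
t=2: g(2,-2)=1 g(2,0)=1
t=3: g(3,-3)=1 g(3,-1)=2
t=4: g(4,-4)=1 g(4,-2)=3 g(4,0)=2
t=5: g(5,-5)=1 g(5,-3)=4 g(5,-1)=5
Paths never hitting 1: Σ_s g(5,s) = 10
Paths hitting 1: 2^5 - 10 = 22
P = 22/32 = 11/16

Answer: 11/16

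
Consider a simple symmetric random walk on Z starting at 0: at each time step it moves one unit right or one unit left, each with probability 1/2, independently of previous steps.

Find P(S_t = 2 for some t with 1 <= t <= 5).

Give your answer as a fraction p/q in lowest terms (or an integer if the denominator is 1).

Answer: 3/8

Derivation:
Count via complement. Let g(t,s) = #length-t paths at position s with S_1..S_t all ≠ 2.
g(t,s) = g(t-1,s-1) + g(t-1,s+1) for s ≠ 2; g(t,2) = 0.
t=0: g(0,0)=1
t=1: g(1,-1)=1 g(1,1)=1
t=2: g(2,-2)=1 g(2,0)=2
t=3: g(3,-3)=1 g(3,-1)=3 g(3,1)=2
t=4: g(4,-4)=1 g(4,-2)=4 g(4,0)=5
t=5: g(5,-5)=1 g(5,-3)=5 g(5,-1)=9 g(5,1)=5
Paths never hitting 2: Σ_s g(5,s) = 20
Paths hitting 2: 2^5 - 20 = 12
P = 12/32 = 3/8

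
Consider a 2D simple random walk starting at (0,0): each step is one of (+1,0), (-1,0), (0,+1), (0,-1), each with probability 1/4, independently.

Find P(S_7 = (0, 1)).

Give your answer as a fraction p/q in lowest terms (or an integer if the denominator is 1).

Let h be the number of horizontal steps (so 7-h are vertical). To end at (0,1) need (h+0)/2 right-steps and ((7-h)+1)/2 up-steps.
Sum over h with 0 ≤ h ≤ 6, h ≡ 0 (mod 2), 7-h ≡ 1 (mod 2):
h=0: C(7,0)·C(0,0)·C(7,4) = 1·1·35 = 35
h=2: C(7,2)·C(2,1)·C(5,3) = 21·2·10 = 420
h=4: C(7,4)·C(4,2)·C(3,2) = 35·6·3 = 630
h=6: C(7,6)·C(6,3)·C(1,1) = 7·20·1 = 140
Total favorable: 1225
Total paths: 4^7 = 16384
P = 1225/16384 = 1225/16384

Answer: 1225/16384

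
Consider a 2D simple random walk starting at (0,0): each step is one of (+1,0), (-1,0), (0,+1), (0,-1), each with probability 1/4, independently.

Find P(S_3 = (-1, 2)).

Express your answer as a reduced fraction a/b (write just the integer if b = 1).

Answer: 3/64

Derivation:
Let h be the number of horizontal steps (so 3-h are vertical). To end at (-1,2) need (h-1)/2 right-steps and ((3-h)+2)/2 up-steps.
Sum over h with 1 ≤ h ≤ 1, h ≡ 1 (mod 2), 3-h ≡ 0 (mod 2):
h=1: C(3,1)·C(1,0)·C(2,2) = 3·1·1 = 3
Total favorable: 3
Total paths: 4^3 = 64
P = 3/64 = 3/64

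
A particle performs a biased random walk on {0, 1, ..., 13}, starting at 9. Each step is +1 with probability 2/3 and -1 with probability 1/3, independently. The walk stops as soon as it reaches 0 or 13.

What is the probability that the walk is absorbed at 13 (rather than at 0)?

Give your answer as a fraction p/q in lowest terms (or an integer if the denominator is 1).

Biased walk: p = 2/3, q = 1/3, r = q/p = 1/2
Gambler's ruin: P(hit 13 before 0 | start at 9) = (1 - r^a)/(1 - r^N)
r^9 = 1/512; r^13 = 1/8192
P = (1 - 1/512) / (1 - 1/8192) = 511/512 / 8191/8192 = 8176/8191

Answer: 8176/8191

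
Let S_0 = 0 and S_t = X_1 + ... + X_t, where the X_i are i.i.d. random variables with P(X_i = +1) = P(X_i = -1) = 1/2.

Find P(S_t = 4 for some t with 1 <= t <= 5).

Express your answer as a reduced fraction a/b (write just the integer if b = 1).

Count via complement. Let g(t,s) = #length-t paths at position s with S_1..S_t all ≠ 4.
g(t,s) = g(t-1,s-1) + g(t-1,s+1) for s ≠ 4; g(t,4) = 0.
t=0: g(0,0)=1
t=1: g(1,-1)=1 g(1,1)=1
t=2: g(2,-2)=1 g(2,0)=2 g(2,2)=1
t=3: g(3,-3)=1 g(3,-1)=3 g(3,1)=3 g(3,3)=1
t=4: g(4,-4)=1 g(4,-2)=4 g(4,0)=6 g(4,2)=4
t=5: g(5,-5)=1 g(5,-3)=5 g(5,-1)=10 g(5,1)=10 g(5,3)=4
Paths never hitting 4: Σ_s g(5,s) = 30
Paths hitting 4: 2^5 - 30 = 2
P = 2/32 = 1/16

Answer: 1/16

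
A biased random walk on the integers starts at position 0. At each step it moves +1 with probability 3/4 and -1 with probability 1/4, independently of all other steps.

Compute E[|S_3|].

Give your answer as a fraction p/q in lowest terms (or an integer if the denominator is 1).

S_3 takes values m ≡ 1 (mod 2) with |m| ≤ 3; P(S_3=m) = C(3,(3+m)/2) · (3/4)^((3+m)/2) · (1/4)^((3-m)/2).
Distribution: P(S=-3)=1/64, P(S=-1)=9/64, P(S=1)=27/64, P(S=3)=27/64
E[|S_3|] = Σ_m |m|·P(S_3=m) = 15/8

Answer: 15/8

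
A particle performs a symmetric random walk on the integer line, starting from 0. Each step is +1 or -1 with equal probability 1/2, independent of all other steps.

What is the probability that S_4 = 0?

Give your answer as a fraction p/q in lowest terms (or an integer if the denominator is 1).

Answer: 3/8

Derivation:
To return to 0 after 4 steps: need exactly 2 steps of +1 and 2 of -1.
Favorable paths: C(4,2) = 6
Total paths: 2^4 = 16
P = 6/16 = 3/8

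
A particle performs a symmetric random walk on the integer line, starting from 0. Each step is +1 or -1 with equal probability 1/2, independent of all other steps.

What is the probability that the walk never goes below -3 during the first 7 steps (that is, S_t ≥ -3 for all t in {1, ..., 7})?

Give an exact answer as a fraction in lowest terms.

Let f(t,s) = #length-t paths at position s with S_1..S_t all ≥ -3.
f(t,s) = f(t-1,s-1) + f(t-1,s+1) for s ≥ -3; f(t,s) = 0 for s < -3.
t=0: f(0,0)=1
t=1: f(1,-1)=1 f(1,1)=1
t=2: f(2,-2)=1 f(2,0)=2 f(2,2)=1
t=3: f(3,-3)=1 f(3,-1)=3 f(3,1)=3 f(3,3)=1
t=4: f(4,-2)=4 f(4,0)=6 f(4,2)=4 f(4,4)=1
t=5: f(5,-3)=4 f(5,-1)=10 f(5,1)=10 f(5,3)=5 f(5,5)=1
t=6: f(6,-2)=14 f(6,0)=20 f(6,2)=15 f(6,4)=6 f(6,6)=1
t=7: f(7,-3)=14 f(7,-1)=34 f(7,1)=35 f(7,3)=21 f(7,5)=7 f(7,7)=1
Σ_s f(7,s) = 112
P = 112/128 = 7/8

Answer: 7/8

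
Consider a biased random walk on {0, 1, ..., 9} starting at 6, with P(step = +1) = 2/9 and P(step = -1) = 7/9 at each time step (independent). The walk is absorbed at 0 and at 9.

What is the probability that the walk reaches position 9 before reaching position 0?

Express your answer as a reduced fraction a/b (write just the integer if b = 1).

Biased walk: p = 2/9, q = 7/9, r = q/p = 7/2
Gambler's ruin: P(hit 9 before 0 | start at 6) = (1 - r^a)/(1 - r^N)
r^6 = 117649/64; r^9 = 40353607/512
P = (1 - 117649/64) / (1 - 40353607/512) = -117585/64 / -40353095/512 = 2808/120457

Answer: 2808/120457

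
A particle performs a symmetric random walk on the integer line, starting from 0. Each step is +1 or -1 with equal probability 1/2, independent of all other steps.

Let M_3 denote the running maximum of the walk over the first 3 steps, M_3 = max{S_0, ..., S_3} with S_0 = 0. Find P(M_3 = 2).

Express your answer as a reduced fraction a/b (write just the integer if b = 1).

Let M_3 = max(S_0,...,S_3). Use the reflection principle: for j ≥ 1, #{paths with M_3 ≥ j} = #{S_3 ≥ j} + #{S_3 ≥ j+1}.
By reflection, #{M_3 ≥ 2} = #{S_3 ≥ 2} + #{S_3 ≥ 3} = 1 + 1 = 2.
#{M_3 ≥ 3} = #{S_3 ≥ 3} + #{S_3 ≥ 4} = 1 + 0 = 1.
#{M_3 = 2} = 2 - 1 = 1.
P(M_3 = 2) = 1/8 = 1/8

Answer: 1/8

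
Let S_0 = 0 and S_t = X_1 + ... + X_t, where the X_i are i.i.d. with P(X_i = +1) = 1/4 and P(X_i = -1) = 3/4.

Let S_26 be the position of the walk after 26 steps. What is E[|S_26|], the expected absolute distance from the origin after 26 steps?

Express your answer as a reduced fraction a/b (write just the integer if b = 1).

S_26 takes values m ≡ 0 (mod 2) with |m| ≤ 26; P(S_26=m) = C(26,(26+m)/2) · (1/4)^((26+m)/2) · (3/4)^((26-m)/2).
Distribution: P(S=-26)=2541865828329/4503599627370496, P(S=-24)=11014751922759/2251799813685248, P(S=-22)=91789599356325/4503599627370496, P(S=-20)=30596533118775/562949953421312, P(S=-18)=234573420577275/2251799813685248, P(S=-16)=172020508423335/1125899906842624, P(S=-14)=401381186321115/2251799813685248, P(S=-12)=95566949124075/562949953421312, P(S=-10)=605257344452475/4503599627370496, P(S=-8)=201752448150825/2251799813685248, P(S=-6)=228652774570935/4503599627370496, P(S=-4)=6928871956695/281474976710656, P(S=-2)=11548119927825/1125899906842624, P(S=0)=2072739474225/562949953421312, P(S=2)=1283124436425/1125899906842624, P(S=4)=85541629095/281474976710656, P(S=6)=313652640015/4503599627370496, P(S=8)=30750258825/2251799813685248, P(S=10)=10250086275/4503599627370496, P(S=12)=179826075/562949953421312, P(S=14)=83918835/2251799813685248, P(S=16)=3996135/1125899906842624, P(S=18)=605475/2251799813685248, P(S=20)=8775/562949953421312, P(S=22)=2925/4503599627370496, P(S=24)=39/2251799813685248, P(S=26)=1/4503599627370496
E[|S_26|] = Σ_m |m|·P(S_26=m) = 3661454193819539/281474976710656

Answer: 3661454193819539/281474976710656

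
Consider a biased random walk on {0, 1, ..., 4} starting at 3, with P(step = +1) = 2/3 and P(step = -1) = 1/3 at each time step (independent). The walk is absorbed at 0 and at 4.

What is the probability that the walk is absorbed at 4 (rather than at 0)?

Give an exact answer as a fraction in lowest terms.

Biased walk: p = 2/3, q = 1/3, r = q/p = 1/2
Gambler's ruin: P(hit 4 before 0 | start at 3) = (1 - r^a)/(1 - r^N)
r^3 = 1/8; r^4 = 1/16
P = (1 - 1/8) / (1 - 1/16) = 7/8 / 15/16 = 14/15

Answer: 14/15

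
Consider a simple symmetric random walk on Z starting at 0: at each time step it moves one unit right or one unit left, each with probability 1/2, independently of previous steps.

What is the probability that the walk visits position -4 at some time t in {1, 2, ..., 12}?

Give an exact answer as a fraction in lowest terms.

Answer: 1093/4096

Derivation:
Count via complement. Let g(t,s) = #length-t paths at position s with S_1..S_t all ≠ -4.
g(t,s) = g(t-1,s-1) + g(t-1,s+1) for s ≠ -4; g(t,-4) = 0.
t=0: g(0,0)=1
t=1: g(1,-1)=1 g(1,1)=1
t=2: g(2,-2)=1 g(2,0)=2 g(2,2)=1
t=3: g(3,-3)=1 g(3,-1)=3 g(3,1)=3 g(3,3)=1
t=4: g(4,-2)=4 g(4,0)=6 g(4,2)=4 g(4,4)=1
t=5: g(5,-3)=4 g(5,-1)=10 g(5,1)=10 g(5,3)=5 g(5,5)=1
t=6: g(6,-2)=14 g(6,0)=20 g(6,2)=15 g(6,4)=6 g(6,6)=1
t=7: g(7,-3)=14 g(7,-1)=34 g(7,1)=35 g(7,3)=21 g(7,5)=7 g(7,7)=1
t=8: g(8,-2)=48 g(8,0)=69 g(8,2)=56 g(8,4)=28 g(8,6)=8 g(8,8)=1
t=9: g(9,-3)=48 g(9,-1)=117 g(9,1)=125 g(9,3)=84 g(9,5)=36 g(9,7)=9 g(9,9)=1
t=10: g(10,-2)=165 g(10,0)=242 g(10,2)=209 g(10,4)=120 g(10,6)=45 g(10,8)=10 g(10,10)=1
t=11: g(11,-3)=165 g(11,-1)=407 g(11,1)=451 g(11,3)=329 g(11,5)=165 g(11,7)=55 g(11,9)=11 g(11,11)=1
t=12: g(12,-2)=572 g(12,0)=858 g(12,2)=780 g(12,4)=494 g(12,6)=220 g(12,8)=66 g(12,10)=12 g(12,12)=1
Paths never hitting -4: Σ_s g(12,s) = 3003
Paths hitting -4: 2^12 - 3003 = 1093
P = 1093/4096 = 1093/4096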